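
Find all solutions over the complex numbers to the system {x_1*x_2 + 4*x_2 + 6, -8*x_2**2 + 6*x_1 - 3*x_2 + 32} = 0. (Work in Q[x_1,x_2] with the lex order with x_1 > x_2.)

{(-1, -2), (-37/6 - sqrt(407)*I/6, 13/16 - sqrt(407)*I/16), (-37/6 + sqrt(407)*I/6, 13/16 + sqrt(407)*I/16)}

Compute a lex Gröbner basis by Buchberger's algorithm.
f_1 = x_1*x_2 + 4*x_2 + 6, LT = x_1*x_2.
f_2 = 6*x_1 - 8*x_2**2 - 3*x_2 + 32, LT = x_1.

S(f_1,f_2): lcm = x_1*x_2. S = 4/3*x_2**3 + 1/2*x_2**2 - 4/3*x_2 + 6.
  leading term x_2**3: no divisor's leading term divides it; move 4/3*x_2**3 to the remainder.
  leading term x_2**2: no divisor's leading term divides it; move 1/2*x_2**2 to the remainder.
  leading term x_2: no divisor's leading term divides it; move -4/3*x_2 to the remainder.
  leading term 1: no divisor's leading term divides it; move 6 to the remainder.
  remainder 4/3*x_2**3 + 1/2*x_2**2 - 4/3*x_2 + 6 ≠ 0; add h_3 = 4/3*x_2**3 + 1/2*x_2**2 - 4/3*x_2 + 6 to the basis.

The other S-polynomials (S(f_1,h_3), S(f_2,h_3)) all reduce to 0 modulo the current basis, so we have a Gröbner basis.
Inter-reduce: drop elements whose leading term is divisible by another's, tail-reduce, and make monic.
Reduced Gröbner basis: {x_1 - 4/3*x_2**2 - 1/2*x_2 + 16/3, x_2**3 + 3/8*x_2**2 - x_2 + 9/2}.

Since the basis is lex-ordered, x_2**3 + 3/8*x_2**2 - x_2 + 9/2 is univariate in x_2. Its roots are {-2, 13/16 - sqrt(407)*I/16, 13/16 + sqrt(407)*I/16}. Back-substituting each root into the other basis elements fixes the other coordinates.
  x_2 = -2: the earlier basis element becomes x_1 + 1 = 0, giving x_1 = -1 — point (-1, -2).
  x_2 = 13/16 - sqrt(407)*I/16: the earlier basis element becomes x_1 + 37/6 + sqrt(407)*I/6 = 0, giving x_1 = -37/6 - sqrt(407)*I/6 — point (-37/6 - sqrt(407)*I/6, 13/16 - sqrt(407)*I/16).
  x_2 = 13/16 + sqrt(407)*I/16: the earlier basis element becomes x_1 + 37/6 - sqrt(407)*I/6 = 0, giving x_1 = -37/6 + sqrt(407)*I/6 — point (-37/6 + sqrt(407)*I/6, 13/16 + sqrt(407)*I/16).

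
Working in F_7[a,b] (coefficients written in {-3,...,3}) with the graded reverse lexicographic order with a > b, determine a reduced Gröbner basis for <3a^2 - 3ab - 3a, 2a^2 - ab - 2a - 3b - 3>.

f_1 = 3a^2 - 3ab - 3a, LT = a^2.
f_2 = 2a^2 - ab - 2a - 3b - 3, LT = a^2.

S(f_1,f_2): lcm = a^2. S = 3ab - 2b - 2.
  reduce S modulo (f_1, f_2):
  remainder 3ab - 2b - 2 ≠ 0; add g_3 = 3ab - 2b - 2 to the basis.

S(f_1,g_3): lcm = a^2b. S = -ab^2 + 2ab + 3a.
  reduce S modulo (f_1, f_2, g_3):
  remainder -3b^2 + 3a + 3b - 1 ≠ 0; add g_4 = -3b^2 + 3a + 3b - 1 to the basis.

The other S-polynomials (S(f_2,g_3), S(f_1,g_4), S(f_2,g_4), S(g_3,g_4)) all reduce to 0 modulo the current basis, so we have a Gröbner basis.
Inter-reduce: drop elements whose leading term is divisible by another's, tail-reduce, and make monic.

G = {a^2 - a - 3b - 3, ab - 3b - 3, b^2 - a - b - 2}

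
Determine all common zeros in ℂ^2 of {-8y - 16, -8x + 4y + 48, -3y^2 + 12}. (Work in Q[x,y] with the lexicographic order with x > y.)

{(5, -2)}

Compute a lex Gröbner basis by Buchberger's algorithm.
f_1 = -8y - 16, LT = y.
f_2 = -8x + 4y + 48, LT = x.
f_3 = -3y^2 + 12, LT = y^2.

The S-polynomials (S(f_1,f_2), S(f_1,f_3), S(f_2,f_3)) all reduce to 0 modulo the current basis, so we have a Gröbner basis.
Inter-reduce: drop elements whose leading term is divisible by another's, tail-reduce, and make monic.
Reduced Gröbner basis: {x - 5, y + 2}.

Since the basis is lex-ordered, y + 2 is univariate in y. Its roots are {-2}. Back-substituting each root into the other basis elements fixes the other coordinates.
  y = -2: the earlier basis element becomes x - 5 = 0, giving x = 5 — point (5, -2).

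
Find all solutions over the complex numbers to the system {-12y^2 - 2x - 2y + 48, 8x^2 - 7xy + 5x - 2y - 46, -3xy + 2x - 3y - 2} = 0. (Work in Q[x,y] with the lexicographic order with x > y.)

Compute a lex Gröbner basis by Buchberger's algorithm.
f_1 = -2x - 12y^2 - 2y + 48, LT = x.
f_2 = 8x^2 - 7xy + 5x - 2y - 46, LT = x^2.
f_3 = -3xy + 2x - 3y - 2, LT = xy.

S(f_1,f_2): lcm = x^2. S = 6xy^2 + 15/8xy - 197/8x + 1/4y + 23/4.
  leading term xy^2: subtract (-3y^2)·f_1 from 6xy^2 + 15/8xy - 197/8x + 1/4y + 23/4 → 15/8xy - 197/8x - 36y^4 - 6y^3 + 144y^2 + 1/4y + 23/4
  leading term xy: subtract (-15/16y)·f_1 from 15/8xy - 197/8x - 36y^4 - 6y^3 + 144y^2 + 1/4y + 23/4 → -197/8x - 36y^4 - 69/4y^3 + 1137/8y^2 + 181/4y + 23/4
  leading term x: subtract (197/16)·f_1 from -197/8x - 36y^4 - 69/4y^3 + 1137/8y^2 + 181/4y + 23/4 → -36y^4 - 69/4y^3 + 2319/8y^2 + 559/8y - 2341/4
  leading term y^4: no divisor's leading term divides it; move -36y^4 to the remainder.
  leading term y^3: no divisor's leading term divides it; move -69/4y^3 to the remainder.
  leading term y^2: no divisor's leading term divides it; move 2319/8y^2 to the remainder.
  leading term y: no divisor's leading term divides it; move 559/8y to the remainder.
  leading term 1: no divisor's leading term divides it; move -2341/4 to the remainder.
  remainder -36y^4 - 69/4y^3 + 2319/8y^2 + 559/8y - 2341/4 ≠ 0; add h_4 = -36y^4 - 69/4y^3 + 2319/8y^2 + 559/8y - 2341/4 to the basis.

S(f_1,f_3): lcm = xy. S = 2/3x + 6y^3 + y^2 - 25y - 2/3.
  leading term x: subtract (-1/3)·f_1 from 2/3x + 6y^3 + y^2 - 25y - 2/3 → 6y^3 - 3y^2 - 77/3y + 46/3
  leading term y^3: no divisor's leading term divides it; move 6y^3 to the remainder.
  leading term y^2: no divisor's leading term divides it; move -3y^2 to the remainder.
  leading term y: no divisor's leading term divides it; move -77/3y to the remainder.
  leading term 1: no divisor's leading term divides it; move 46/3 to the remainder.
  remainder 6y^3 - 3y^2 - 77/3y + 46/3 ≠ 0; add h_5 = 6y^3 - 3y^2 - 77/3y + 46/3 to the basis.

S(f_2,f_3): lcm = x^2y. S = 2/3x^2 - 7/8xy^2 - 3/8xy - 2/3x - 1/4y^2 - 23/4y.
  leading term x^2: subtract (-1/3x)·f_1 from 2/3x^2 - 7/8xy^2 - 3/8xy - 2/3x - 1/4y^2 - 23/4y → -39/8xy^2 - 25/24xy + 46/3x - 1/4y^2 - 23/4y
  leading term xy^2: subtract (39/16y^2)·f_1 from -39/8xy^2 - 25/24xy + 46/3x - 1/4y^2 - 23/4y → -25/24xy + 46/3x + 117/4y^4 + 39/8y^3 - 469/4y^2 - 23/4y
  leading term xy: subtract (25/48y)·f_1 from -25/24xy + 46/3x + 117/4y^4 + 39/8y^3 - 469/4y^2 - 23/4y → 46/3x + 117/4y^4 + 89/8y^3 - 2789/24y^2 - 123/4y
  leading term x: subtract (-23/3)·f_1 from 46/3x + 117/4y^4 + 89/8y^3 - 2789/24y^2 - 123/4y → 117/4y^4 + 89/8y^3 - 4997/24y^2 - 553/12y + 368
  leading term y^4: subtract (-13/16)·h_4 from 117/4y^4 + 89/8y^3 - 4997/24y^2 - 553/12y + 368 → -185/64y^3 + 10489/384y^2 + 4105/384y - 6881/64
  leading term y^3: subtract (-185/384)·h_5 from -185/64y^3 + 10489/384y^2 + 4105/384y - 6881/64 → 4967/192y^2 - 965/576y - 28837/288
  leading term y^2: no divisor's leading term divides it; move 4967/192y^2 to the remainder.
  leading term y: no divisor's leading term divides it; move -965/576y to the remainder.
  leading term 1: no divisor's leading term divides it; move -28837/288 to the remainder.
  remainder 4967/192y^2 - 965/576y - 28837/288 ≠ 0; add h_6 = 4967/192y^2 - 965/576y - 28837/288 to the basis.

S(f_3,h_4): lcm = xy^4. S = -55/48xy^3 + 773/96xy^2 + 559/288xy - 2341/144x + y^4 + 2/3y^3.
  leading term xy^3: subtract (55/96y^3)·f_1 from -55/48xy^3 + 773/96xy^2 + 559/288xy - 2341/144x + y^4 + 2/3y^3 → 773/96xy^2 + 559/288xy - 2341/144x + 55/8y^5 + 103/48y^4 - 161/6y^3
  leading term xy^2: subtract (-773/192y^2)·f_1 from 773/96xy^2 + 559/288xy - 2341/144x + 55/8y^5 + 103/48y^4 - 161/6y^3 → 559/288xy - 2341/144x + 55/8y^5 - 277/6y^4 - 3349/96y^3 + 773/4y^2
  leading term xy: subtract (-559/576y)·f_1 from 559/288xy - 2341/144x + 55/8y^5 - 277/6y^4 - 3349/96y^3 + 773/4y^2 → -2341/144x + 55/8y^5 - 277/6y^4 - 1489/32y^3 + 55097/288y^2 + 559/12y
  leading term x: subtract (2341/288)·f_1 from -2341/144x + 55/8y^5 - 277/6y^4 - 1489/32y^3 + 55097/288y^2 + 559/12y → 55/8y^5 - 277/6y^4 - 1489/32y^3 + 83189/288y^2 + 9049/144y - 2341/6
  leading term y^5: subtract (-55/288y)·h_4 from 55/8y^5 - 277/6y^4 - 1489/32y^3 + 83189/288y^2 + 9049/144y - 2341/6 → -6331/128y^4 + 6779/768y^3 + 696257/2304y^2 - 56363/1152y - 2341/6
  leading term y^4: subtract (6331/4608)·h_4 from -6331/128y^4 + 6779/768y^3 + 696257/2304y^2 - 56363/1152y - 2341/6 → 66615/2048y^3 - 3541477/36864y^2 - 5342645/36864y + 7629319/18432
  leading term y^3: subtract (22205/4096)·h_5 from 66615/2048y^3 - 3541477/36864y^2 - 5342645/36864y + 7629319/18432 → -1470971/18432y^2 - 106645/18432y + 3048587/9216
  leading term y^2: subtract (-1470971/476832)·h_6 from -1470971/18432y^2 - 106645/18432y + 3048587/9216 → -1469045/134109y + 2938090/134109
  leading term y: no divisor's leading term divides it; move -1469045/134109y to the remainder.
  leading term 1: no divisor's leading term divides it; move 2938090/134109 to the remainder.
  remainder -1469045/134109y + 2938090/134109 ≠ 0; add h_7 = -1469045/134109y + 2938090/134109 to the basis.

The other S-polynomials (S(f_1,h_4), S(f_2,h_4), S(f_1,h_5), S(f_2,h_5), S(f_3,h_5), S(h_4,h_5), S(f_1,h_6), S(f_2,h_6), S(f_3,h_6), S(h_4,h_6), S(h_5,h_6), S(f_1,h_7), S(f_2,h_7), S(f_3,h_7), S(h_4,h_7), S(h_5,h_7), S(h_6,h_7)) all reduce to 0 modulo the current basis, so we have a Gröbner basis.
Inter-reduce: drop elements whose leading term is divisible by another's, tail-reduce, and make monic.
Reduced Gröbner basis: {x + 2, y - 2}.

A lex Gröbner basis eliminates variables successively. Here y - 2 depends only on y, with roots {2}; lifting each root through the earlier basis elements recovers the full solutions.
  y = 2: the earlier basis element becomes x + 2 = 0, giving x = -2 — point (-2, 2).
Substituting each solution back into the original system confirms all equations vanish.

{(-2, 2)}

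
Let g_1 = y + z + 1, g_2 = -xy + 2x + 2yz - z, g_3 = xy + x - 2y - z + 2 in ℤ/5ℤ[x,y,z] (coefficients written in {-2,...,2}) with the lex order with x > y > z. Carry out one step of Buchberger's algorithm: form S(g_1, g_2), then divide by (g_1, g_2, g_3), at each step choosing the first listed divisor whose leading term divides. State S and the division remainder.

S(g_1, g_2) = xz - 2x + 2yz - z; remainder on division = xz - 2x - 2z² + 2z.

lcm(LM(g_1), LM(g_2)) = xy.
S = (lcm/LT(g_1))·g_1 − (lcm/LT(g_2))·g_2 = xz - 2x + 2yz - z.
Reduce S modulo (g_1, g_2, g_3) in that order:
  leading term xz: no divisor's leading term divides it; move xz to the remainder.
  leading term x: no divisor's leading term divides it; move -2x to the remainder.
  leading term yz: subtract (2z)·g_1 from 2yz - z → -2z² + 2z
  leading term z²: no divisor's leading term divides it; move -2z² to the remainder.
  leading term z: no divisor's leading term divides it; move 2z to the remainder.
The remainder xz - 2x - 2z² + 2z is nonzero, so it would be added as the next basis element.
This is the inner loop of Buchberger's algorithm — each nonzero remainder becomes a new basis element.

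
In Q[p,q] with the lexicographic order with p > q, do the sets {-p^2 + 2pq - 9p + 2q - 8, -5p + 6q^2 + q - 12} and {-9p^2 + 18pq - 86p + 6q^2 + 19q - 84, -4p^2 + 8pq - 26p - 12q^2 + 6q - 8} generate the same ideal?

Equality of ideals is decidable: compute both reduced Gröbner bases (unique for the ordering) and check whether they agree.
Buchberger on the first generating set:
f_1 = -p^2 + 2pq - 9p + 2q - 8, LT = p^2.
f_2 = -5p + 6q^2 + q - 12, LT = p.

S(f_1,f_2): lcm = p^2. S = 6/5pq^2 - 9/5pq + 33/5p - 2q + 8.
  reduce S modulo (f_1, f_2):
  remainder 36/25q^4 - 48/25q^3 + 117/25q^2 + 91/25q - 196/25 ≠ 0; add g_3 = 36/25q^4 - 48/25q^3 + 117/25q^2 + 91/25q - 196/25 to the basis.

The other S-polynomials (S(f_1,g_3), S(f_2,g_3)) all reduce to 0 modulo the current basis, so we have a Gröbner basis.
Inter-reduce: drop elements whose leading term is divisible by another's, tail-reduce, and make monic.
Reduced Gröbner basis: {p - 6/5q^2 - 1/5q + 12/5, q^4 - 4/3q^3 + 13/4q^2 + 91/36q - 49/9}.

Buchberger on the second generating set:
h_1 = -9p^2 + 18pq - 86p + 6q^2 + 19q - 84, LT = p^2.
h_2 = -4p^2 + 8pq - 26p - 12q^2 + 6q - 8, LT = p^2.

S(h_1,h_2): lcm = p^2. S = 55/18p - 11/3q^2 - 11/18q + 22/3.
  reduce S modulo (h_1, h_2):
  remainder 55/18p - 11/3q^2 - 11/18q + 22/3 ≠ 0; add k_3 = 55/18p - 11/3q^2 - 11/18q + 22/3 to the basis.

S(h_1,k_3): lcm = p^2. S = 6/5pq^2 - 9/5pq + 322/45p - 2/3q^2 - 19/9q + 28/3.
  reduce S modulo (h_1, h_2, k_3):
  remainder 36/25q^4 - 48/25q^3 + 117/25q^2 + 91/25q - 196/25 ≠ 0; add k_4 = 36/25q^4 - 48/25q^3 + 117/25q^2 + 91/25q - 196/25 to the basis.

The other S-polynomials (S(h_2,k_3), S(h_1,k_4), S(h_2,k_4), S(k_3,k_4)) all reduce to 0 modulo the current basis, so we have a Gröbner basis.
Inter-reduce: drop elements whose leading term is divisible by another's, tail-reduce, and make monic.
Reduced Gröbner basis: {p - 6/5q^2 - 1/5q + 12/5, q^4 - 4/3q^3 + 13/4q^2 + 91/36q - 49/9}.

These coincide, so the ideals are equal.

Yes, the ideals are equal.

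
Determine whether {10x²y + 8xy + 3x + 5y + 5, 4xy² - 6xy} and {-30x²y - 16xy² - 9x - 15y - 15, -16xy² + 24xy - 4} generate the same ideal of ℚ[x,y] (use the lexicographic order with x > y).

For a fixed monomial order, each ideal has a unique reduced Gröbner basis; comparing bases decides equality.
Buchberger on the first generating set:
f_1 = 10x²y + 8xy + 3x + 5y + 5, LT = x²y.
f_2 = 4xy² - 6xy, LT = xy².

S(f_1,f_2): lcm = x²y². S = 3/2x²y + ⅘xy² + 3/10xy + ½y² + ½y.
  leading term x²y: subtract (3/20)·f_1 from 3/2x²y + ⅘xy² + 3/10xy + ½y² + ½y → ⅘xy² - 9/10xy - 9/20x + ½y² - ¼y - ¾
  leading term xy²: subtract (⅕)·f_2 from ⅘xy² - 9/10xy - 9/20x + ½y² - ¼y - ¾ → 3/10xy - 9/20x + ½y² - ¼y - ¾
  leading term xy: no divisor's leading term divides it; move 3/10xy to the remainder.
  leading term x: no divisor's leading term divides it; move -9/20x to the remainder.
  leading term y²: no divisor's leading term divides it; move ½y² to the remainder.
  leading term y: no divisor's leading term divides it; move -¼y to the remainder.
  leading term 1: no divisor's leading term divides it; move -¾ to the remainder.
  remainder 3/10xy - 9/20x + ½y² - ¼y - ¾ ≠ 0; add g_3 = 3/10xy - 9/20x + ½y² - ¼y - ¾ to the basis.

S(f_1,g_3): lcm = x²y. S = 3/2x² - 5/3xy² + 49/30xy + 14/5x + ½y + ½.
  leading term x²: no divisor's leading term divides it; move 3/2x² to the remainder.
  leading term xy²: subtract (-5/12)·f_2 from -5/3xy² + 49/30xy + 14/5x + ½y + ½ → -13/15xy + 14/5x + ½y + ½
  leading term xy: subtract (-26/9)·g_3 from -13/15xy + 14/5x + ½y + ½ → 3/2x + 13/9y² - 2/9y - 5/3
  leading term x: no divisor's leading term divides it; move 3/2x to the remainder.
  leading term y²: no divisor's leading term divides it; move 13/9y² to the remainder.
  leading term y: no divisor's leading term divides it; move -2/9y to the remainder.
  leading term 1: no divisor's leading term divides it; move -5/3 to the remainder.
  remainder 3/2x² + 3/2x + 13/9y² - 2/9y - 5/3 ≠ 0; add g_4 = 3/2x² + 3/2x + 13/9y² - 2/9y - 5/3 to the basis.

S(f_2,g_3): lcm = xy². S = -5/3y³ + ⅚y² + 5/2y.
  leading term y³: no divisor's leading term divides it; move -5/3y³ to the remainder.
  leading term y²: no divisor's leading term divides it; move ⅚y² to the remainder.
  leading term y: no divisor's leading term divides it; move 5/2y to the remainder.
  remainder -5/3y³ + ⅚y² + 5/2y ≠ 0; add g_5 = -5/3y³ + ⅚y² + 5/2y to the basis.

The other S-polynomials (S(f_1,g_4), S(f_2,g_4), S(g_3,g_4), S(f_1,g_5), S(f_2,g_5), S(g_3,g_5), S(g_4,g_5)) all reduce to 0 modulo the current basis, so we have a Gröbner basis.
Inter-reduce: drop elements whose leading term is divisible by another's, tail-reduce, and make monic.
Reduced Gröbner basis: {x² + x + 26/27y² - 4/27y - 10/9, xy - 3/2x + 5/3y² - ⅚y - 5/2, y³ - ½y² - 3/2y}.

Buchberger on the second generating set:
h_1 = -30x²y - 16xy² - 9x - 15y - 15, LT = x²y.
h_2 = -16xy² + 24xy - 4, LT = xy².

S(h_1,h_2): lcm = x²y². S = 3/2x²y + 8/15xy³ + 3/10xy - ¼x + ½y² + ½y.
  leading term x²y: subtract (-1/20)·h_1 from 3/2x²y + 8/15xy³ + 3/10xy - ¼x + ½y² + ½y → 8/15xy³ - ⅘xy² + 3/10xy - 7/10x + ½y² - ¼y - ¾
  leading term xy³: subtract (-1/30y)·h_2 from 8/15xy³ - ⅘xy² + 3/10xy - 7/10x + ½y² - ¼y - ¾ → 3/10xy - 7/10x + ½y² - 23/60y - ¾
  leading term xy: no divisor's leading term divides it; move 3/10xy to the remainder.
  leading term x: no divisor's leading term divides it; move -7/10x to the remainder.
  leading term y²: no divisor's leading term divides it; move ½y² to the remainder.
  leading term y: no divisor's leading term divides it; move -23/60y to the remainder.
  leading term 1: no divisor's leading term divides it; move -¾ to the remainder.
  remainder 3/10xy - 7/10x + ½y² - 23/60y - ¾ ≠ 0; add k_3 = 3/10xy - 7/10x + ½y² - 23/60y - ¾ to the basis.

S(h_1,k_3): lcm = x²y. S = 7/3x² - 17/15xy² + 23/18xy + 14/5x + ½y + ½.
  leading term x²: no divisor's leading term divides it; move 7/3x² to the remainder.
  leading term xy²: subtract (17/240)·h_2 from -17/15xy² + 23/18xy + 14/5x + ½y + ½ → -19/45xy + 14/5x + ½y + 47/60
  leading term xy: subtract (-38/27)·k_3 from -19/45xy + 14/5x + ½y + 47/60 → 49/27x + 19/27y² - 16/405y - 49/180
  leading term x: no divisor's leading term divides it; move 49/27x to the remainder.
  leading term y²: no divisor's leading term divides it; move 19/27y² to the remainder.
  leading term y: no divisor's leading term divides it; move -16/405y to the remainder.
  leading term 1: no divisor's leading term divides it; move -49/180 to the remainder.
  remainder 7/3x² + 49/27x + 19/27y² - 16/405y - 49/180 ≠ 0; add k_4 = 7/3x² + 49/27x + 19/27y² - 16/405y - 49/180 to the basis.

S(h_2,k_3): lcm = xy². S = ⅚xy - 5/3y³ + 23/18y² + 5/2y + ¼.
  leading term xy: subtract (25/9)·k_3 from ⅚xy - 5/3y³ + 23/18y² + 5/2y + ¼ → 35/18x - 5/3y³ - 1/9y² + 385/108y + 7/3
  leading term x: no divisor's leading term divides it; move 35/18x to the remainder.
  leading term y³: no divisor's leading term divides it; move -5/3y³ to the remainder.
  leading term y²: no divisor's leading term divides it; move -1/9y² to the remainder.
  leading term y: no divisor's leading term divides it; move 385/108y to the remainder.
  leading term 1: no divisor's leading term divides it; move 7/3 to the remainder.
  remainder 35/18x - 5/3y³ - 1/9y² + 385/108y + 7/3 ≠ 0; add k_5 = 35/18x - 5/3y³ - 1/9y² + 385/108y + 7/3 to the basis.

S(h_2,k_4): lcm = x²y². S = -3/2x²y - 7/9xy² + ¼x - 19/63y⁴ + 16/945y³ + 7/60y².
  leading term x²y: subtract (1/20)·h_1 from -3/2x²y - 7/9xy² + ¼x - 19/63y⁴ + 16/945y³ + 7/60y² → 1/45xy² + 7/10x - 19/63y⁴ + 16/945y³ + 7/60y² + ¾y + ¾
  leading term xy²: subtract (-1/720)·h_2 from 1/45xy² + 7/10x - 19/63y⁴ + 16/945y³ + 7/60y² + ¾y + ¾ → 1/30xy + 7/10x - 19/63y⁴ + 16/945y³ + 7/60y² + ¾y + 67/90
  leading term xy: subtract (1/9)·k_3 from 1/30xy + 7/10x - 19/63y⁴ + 16/945y³ + 7/60y² + ¾y + 67/90 → 7/9x - 19/63y⁴ + 16/945y³ + 11/180y² + 107/135y + 149/180
  leading term x: subtract (⅖)·k_5 from 7/9x - 19/63y⁴ + 16/945y³ + 11/180y² + 107/135y + 149/180 → -19/63y⁴ + 646/945y³ + 19/180y² - 19/30y - 19/180
  leading term y⁴: no divisor's leading term divides it; move -19/63y⁴ to the remainder.
  leading term y³: no divisor's leading term divides it; move 646/945y³ to the remainder.
  leading term y²: no divisor's leading term divides it; move 19/180y² to the remainder.
  leading term y: no divisor's leading term divides it; move -19/30y to the remainder.
  leading term 1: no divisor's leading term divides it; move -19/180 to the remainder.
  remainder -19/63y⁴ + 646/945y³ + 19/180y² - 19/30y - 19/180 ≠ 0; add k_6 = -19/63y⁴ + 646/945y³ + 19/180y² - 19/30y - 19/180 to the basis.

The other S-polynomials (S(h_1,k_4), S(k_3,k_4), S(h_1,k_5), S(h_2,k_5), S(k_3,k_5), S(k_4,k_5), S(h_1,k_6), S(h_2,k_6), S(k_3,k_6), S(k_4,k_6), S(k_5,k_6)) all reduce to 0 modulo the current basis, so we have a Gröbner basis.
Inter-reduce: drop elements whose leading term is divisible by another's, tail-reduce, and make monic.
Reduced Gröbner basis: {x - 6/7y³ - 2/35y² + 11/6y + 6/5, y⁴ - 34/15y³ - 7/20y² + 21/10y + 7/20}.

Since the reduced bases disagree, the two ideals are not the same.
The same test decides containment: I ⊆ J iff every generator of I reduces to 0 modulo a Gröbner basis of J.

No, the ideals differ.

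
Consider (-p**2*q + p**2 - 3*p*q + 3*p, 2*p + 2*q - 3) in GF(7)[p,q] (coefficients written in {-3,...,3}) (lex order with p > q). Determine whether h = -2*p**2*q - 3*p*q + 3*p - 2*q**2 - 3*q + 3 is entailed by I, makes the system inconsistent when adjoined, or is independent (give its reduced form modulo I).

First compute the reduced Gröbner basis of I by Buchberger's algorithm.
f_1 = -p**2*q + p**2 - 3*p*q + 3*p, LT = p**2*q.
f_2 = 2*p + 2*q - 3, LT = p.

S(f_1,f_2): lcm = p**2*q. S = -p**2 - p*q**2 + p*q - 3*p.
  leading term p**2: subtract (3*p)·f_2 from -p**2 - p*q**2 + p*q - 3*p → -p*q**2 + 2*p*q - p
  leading term p*q**2: subtract (3*q**2)·f_2 from -p*q**2 + 2*p*q - p → 2*p*q - p + q**3 + 2*q**2
  leading term p*q: subtract (q)·f_2 from 2*p*q - p + q**3 + 2*q**2 → -p + q**3 + 3*q
  leading term p: subtract (3)·f_2 from -p + q**3 + 3*q → q**3 - 3*q + 2
  leading term q**3: no divisor's leading term divides it; move q**3 to the remainder.
  leading term q: no divisor's leading term divides it; move -3*q to the remainder.
  leading term 1: no divisor's leading term divides it; move 2 to the remainder.
  remainder q**3 - 3*q + 2 ≠ 0; add k_3 = q**3 - 3*q + 2 to the basis.

S(f_1,k_3): lcm = p**2*q**3. S = -p**2*q**2 + 3*p**2*q - 2*p**2 + 3*p*q**3 - 3*p*q**2.
  leading term p**2*q**2: subtract (q)·f_1 from -p**2*q**2 + 3*p**2*q - 2*p**2 + 3*p*q**3 - 3*p*q**2 → 2*p**2*q - 2*p**2 + 3*p*q**3 - 3*p*q
  leading term p**2*q: subtract (-2)·f_1 from 2*p**2*q - 2*p**2 + 3*p*q**3 - 3*p*q → 3*p*q**3 - 2*p*q - p
  leading term p*q**3: subtract (-2*q**3)·f_2 from 3*p*q**3 - 2*p*q - p → -2*p*q - p - 3*q**4 + q**3
  leading term p*q: subtract (-q)·f_2 from -2*p*q - p - 3*q**4 + q**3 → -p - 3*q**4 + q**3 + 2*q**2 - 3*q
  leading term p: subtract (3)·f_2 from -p - 3*q**4 + q**3 + 2*q**2 - 3*q → -3*q**4 + q**3 + 2*q**2 - 2*q + 2
  leading term q**4: subtract (-3*q)·k_3 from -3*q**4 + q**3 + 2*q**2 - 2*q + 2 → q**3 - 3*q + 2
  leading term q**3: subtract (1)·k_3 from q**3 - 3*q + 2 → 0
  remainder 0.

S(f_2,k_3): leading monomials are coprime, so the S-polynomial reduces to 0 (Buchberger's first criterion).
Every S-polynomial of the final basis reduces to 0, so we have a Gröbner basis.
Inter-reduce: drop elements whose leading term is divisible by another's, tail-reduce, and make monic.
Reduced Gröbner basis: {p + q + 2, q**3 - 3*q + 2}.
Label its elements g_1 = p + q + 2, g_2 = q**3 - 3*q + 2.

Reduce h = -2*p**2*q - 3*p*q + 3*p - 2*q**2 - 3*q + 3 modulo G:
  leading term p**2*q: subtract (-2*p*q)·g_1 from -2*p**2*q - 3*p*q + 3*p - 2*q**2 - 3*q + 3 → 2*p*q**2 + p*q + 3*p - 2*q**2 - 3*q + 3
  leading term p*q**2: subtract (2*q**2)·g_1 from 2*p*q**2 + p*q + 3*p - 2*q**2 - 3*q + 3 → p*q + 3*p - 2*q**3 + q**2 - 3*q + 3
  leading term p*q: subtract (q)·g_1 from p*q + 3*p - 2*q**3 + q**2 - 3*q + 3 → 3*p - 2*q**3 + 2*q + 3
  leading term p: subtract (3)·g_1 from 3*p - 2*q**3 + 2*q + 3 → -2*q**3 - q - 3
  leading term q**3: subtract (-2)·g_2 from -2*q**3 - q - 3 → 1
  leading term 1: no divisor's leading term divides it; move 1 to the remainder.
  normal form = 1.
The normal form is nonzero, so h ∉ I. Since h minus its normal form lies in I, I + (h) = I + (r) where r = 1; decide whether this ideal is the whole ring.
Here r = 1 is a nonzero constant, hence a unit: 1 ∈ I + (h), the Gröbner basis of I + (h) is {1}, and the enlarged system has no common solution — adjoining h is inconsistent.

Adjoining -2*p**2*q - 3*p*q + 3*p - 2*q**2 - 3*q + 3 makes the ideal the whole ring: the system is inconsistent.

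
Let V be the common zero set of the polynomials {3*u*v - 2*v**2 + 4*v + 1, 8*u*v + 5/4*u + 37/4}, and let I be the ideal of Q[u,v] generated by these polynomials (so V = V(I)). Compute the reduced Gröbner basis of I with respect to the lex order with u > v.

The reduced Gröbner basis is the canonical form of the ideal for this ordering.

f_1 = 3*u*v - 2*v**2 + 4*v + 1, LT = u*v.
f_2 = 8*u*v + 5/4*u + 37/4, LT = u*v.

S(f_1,f_2): lcm = u*v. S = -5/32*u - 2/3*v**2 + 4/3*v - 79/96.
  leading term u: no divisor's leading term divides it; move -5/32*u to the remainder.
  leading term v**2: no divisor's leading term divides it; move -2/3*v**2 to the remainder.
  leading term v: no divisor's leading term divides it; move 4/3*v to the remainder.
  leading term 1: no divisor's leading term divides it; move -79/96 to the remainder.
  remainder -5/32*u - 2/3*v**2 + 4/3*v - 79/96 ≠ 0; add g_3 = -5/32*u - 2/3*v**2 + 4/3*v - 79/96 to the basis.

S(f_1,g_3): lcm = u*v. S = -64/15*v**3 + 118/15*v**2 - 59/15*v + 1/3.
  leading term v**3: no divisor's leading term divides it; move -64/15*v**3 to the remainder.
  leading term v**2: no divisor's leading term divides it; move 118/15*v**2 to the remainder.
  leading term v: no divisor's leading term divides it; move -59/15*v to the remainder.
  leading term 1: no divisor's leading term divides it; move 1/3 to the remainder.
  remainder -64/15*v**3 + 118/15*v**2 - 59/15*v + 1/3 ≠ 0; add g_4 = -64/15*v**3 + 118/15*v**2 - 59/15*v + 1/3 to the basis.

The other S-polynomials (S(f_2,g_3), S(f_1,g_4), S(f_2,g_4), S(g_3,g_4)) all reduce to 0 modulo the current basis, so we have a Gröbner basis.
Inter-reduce: drop elements whose leading term is divisible by another's, tail-reduce, and make monic.

G = {u + 64/15*v**2 - 128/15*v + 79/15, v**3 - 59/32*v**2 + 59/64*v - 5/64}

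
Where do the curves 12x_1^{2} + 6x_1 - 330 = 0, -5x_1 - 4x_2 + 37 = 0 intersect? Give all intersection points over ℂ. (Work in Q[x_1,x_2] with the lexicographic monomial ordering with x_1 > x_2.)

{(5, 3), (-11/2, 129/8)}

Compute a lex Gröbner basis by Buchberger's algorithm.
f_1 = 12x_1^{2} + 6x_1 - 330, LT = x_1^{2}.
f_2 = -5x_1 - 4x_2 + 37, LT = x_1.

S(f_1,f_2): lcm = x_1^{2}. S = -\tfrac{4}{5}x_1x_2 + \tfrac{79}{10}x_1 - \tfrac{55}{2}.
  reduce S modulo (f_1, f_2):
  remainder \tfrac{16}{25}x_2^{2} - \tfrac{306}{25}x_2 + \tfrac{774}{25} ≠ 0; add h_3 = \tfrac{16}{25}x_2^{2} - \tfrac{306}{25}x_2 + \tfrac{774}{25} to the basis.

The other S-polynomials (S(f_1,h_3), S(f_2,h_3)) all reduce to 0 modulo the current basis, so we have a Gröbner basis.
Inter-reduce: drop elements whose leading term is divisible by another's, tail-reduce, and make monic.
Reduced Gröbner basis: {x_1 + \tfrac{4}{5}x_2 - \tfrac{37}{5}, x_2^{2} - \tfrac{153}{8}x_2 + \tfrac{387}{8}}.

Elimination: the polynomial x_2^{2} - \tfrac{153}{8}x_2 + \tfrac{387}{8} lies in the elimination ideal for x_2, so x_2 ∈ {3, 129/8}. For each such x_2, the remaining basis elements (now univariate) give the rest of the solution.
  x_2 = 3: the earlier basis element becomes x_1 - 5 = 0, giving x_1 = 5 — point (5, 3).
  x_2 = 129/8: the earlier basis element becomes x_1 + \tfrac{11}{2} = 0, giving x_1 = -11/2 — point (-11/2, 129/8).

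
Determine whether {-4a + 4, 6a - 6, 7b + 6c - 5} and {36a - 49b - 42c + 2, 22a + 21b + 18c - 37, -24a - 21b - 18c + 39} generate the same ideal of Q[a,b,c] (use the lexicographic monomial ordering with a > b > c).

No, the ideals differ.

Two ideals are equal iff their reduced Gröbner bases coincide (the reduced basis is unique for a fixed ordering).
Buchberger on the first generating set:
f_1 = -4a + 4, LT = a.
f_2 = 6a - 6, LT = a.
f_3 = 7b + 6c - 5, LT = b.

The S-polynomials (S(f_1,f_2), S(f_1,f_3), S(f_2,f_3)) all reduce to 0 modulo the current basis, so we have a Gröbner basis.
Inter-reduce: drop elements whose leading term is divisible by another's, tail-reduce, and make monic.
Reduced Gröbner basis: {a - 1, b + 6/7c - 5/7}.

Buchberger on the second generating set:
h_1 = 36a - 49b - 42c + 2, LT = a.
h_2 = 22a + 21b + 18c - 37, LT = a.
h_3 = -24a - 21b - 18c + 39, LT = a.

S(h_1,h_2): lcm = a. S = -917/396b - 131/66c + 172/99.
  leading term b: no divisor's leading term divides it; move -917/396b to the remainder.
  leading term c: no divisor's leading term divides it; move -131/66c to the remainder.
  leading term 1: no divisor's leading term divides it; move 172/99 to the remainder.
  remainder -917/396b - 131/66c + 172/99 ≠ 0; add k_4 = -917/396b - 131/66c + 172/99 to the basis.

S(h_1,h_3): lcm = a. S = -161/72b - 23/12c + 121/72.
  leading term b: subtract (253/262)·k_4 from -161/72b - 23/12c + 121/72 → 3/1048
  leading term 1: no divisor's leading term divides it; move 3/1048 to the remainder.
  remainder 3/1048 ≠ 0; add k_5 = 3/1048 to the basis.

The other S-polynomials (S(h_2,h_3), S(h_1,k_4), S(h_2,k_4), S(h_3,k_4), S(h_1,k_5), S(h_2,k_5), S(h_3,k_5), S(k_4,k_5)) all reduce to 0 modulo the current basis, so we have a Gröbner basis.
Inter-reduce: drop elements whose leading term is divisible by another's, tail-reduce, and make monic.
Reduced Gröbner basis: {1}.

Since the reduced bases disagree, the two ideals are not the same.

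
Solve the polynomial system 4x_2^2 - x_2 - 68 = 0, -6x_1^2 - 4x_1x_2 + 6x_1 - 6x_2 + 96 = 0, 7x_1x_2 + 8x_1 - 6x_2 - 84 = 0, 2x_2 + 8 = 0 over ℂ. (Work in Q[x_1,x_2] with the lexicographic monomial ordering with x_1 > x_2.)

{(-3, -4)}

Compute a lex Gröbner basis by Buchberger's algorithm.
f_1 = 4x_2^2 - x_2 - 68, LT = x_2^2.
f_2 = -6x_1^2 - 4x_1x_2 + 6x_1 - 6x_2 + 96, LT = x_1^2.
f_3 = 7x_1x_2 + 8x_1 - 6x_2 - 84, LT = x_1x_2.
f_4 = 2x_2 + 8, LT = x_2.

S(f_1,f_3): lcm = x_1x_2^2. S = -39/28x_1x_2 - 17x_1 + 6/7x_2^2 + 12x_2.
  leading term x_1x_2: subtract (-39/196)·f_3 from -39/28x_1x_2 - 17x_1 + 6/7x_2^2 + 12x_2 → -755/49x_1 + 6/7x_2^2 + 1059/98x_2 - 117/7
  leading term x_1: no divisor's leading term divides it; move -755/49x_1 to the remainder.
  leading term x_2^2: subtract (3/14)·f_1 from 6/7x_2^2 + 1059/98x_2 - 117/7 → 540/49x_2 - 15/7
  leading term x_2: subtract (270/49)·f_4 from 540/49x_2 - 15/7 → -2265/49
  leading term 1: no divisor's leading term divides it; move -2265/49 to the remainder.
  remainder -755/49x_1 - 2265/49 ≠ 0; add h_5 = -755/49x_1 - 2265/49 to the basis.

The other S-polynomials (S(f_1,f_2), S(f_1,f_4), S(f_2,f_3), S(f_2,f_4), S(f_3,f_4), S(f_1,h_5), S(f_2,h_5), S(f_3,h_5), S(f_4,h_5)) all reduce to 0 modulo the current basis, so we have a Gröbner basis.
Inter-reduce: drop elements whose leading term is divisible by another's, tail-reduce, and make monic.
Reduced Gröbner basis: {x_1 + 3, x_2 + 4}.

Elimination: the polynomial x_2 + 4 lies in the elimination ideal for x_2, so x_2 ∈ {-4}. For each such x_2, the remaining basis elements (now univariate) give the rest of the solution.
  x_2 = -4: the earlier basis element becomes x_1 + 3 = 0, giving x_1 = -3 — point (-3, -4).
Each listed point satisfies every original equation (direct substitution).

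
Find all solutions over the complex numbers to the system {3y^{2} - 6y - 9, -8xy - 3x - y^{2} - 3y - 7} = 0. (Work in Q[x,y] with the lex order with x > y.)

{(1, -1), (-25/27, 3)}

Compute a lex Gröbner basis by Buchberger's algorithm.
f_1 = 3y^{2} - 6y - 9, LT = y^{2}.
f_2 = -8xy - 3x - y^{2} - 3y - 7, LT = xy.

S(f_1,f_2): lcm = xy^{2}. S = -\tfrac{19}{8}xy - 3x - \tfrac{1}{8}y^{3} - \tfrac{3}{8}y^{2} - \tfrac{7}{8}y.
  leading term xy: subtract (\tfrac{19}{64})·f_2 from -\tfrac{19}{8}xy - 3x - \tfrac{1}{8}y^{3} - \tfrac{3}{8}y^{2} - \tfrac{7}{8}y → -\tfrac{135}{64}x - \tfrac{1}{8}y^{3} - \tfrac{5}{64}y^{2} + \tfrac{1}{64}y + \tfrac{133}{64}
  leading term x: no divisor's leading term divides it; move -\tfrac{135}{64}x to the remainder.
  leading term y^{3}: subtract (-\tfrac{1}{24}y)·f_1 from -\tfrac{1}{8}y^{3} - \tfrac{5}{64}y^{2} + \tfrac{1}{64}y + \tfrac{133}{64} → -\tfrac{21}{64}y^{2} - \tfrac{23}{64}y + \tfrac{133}{64}
  leading term y^{2}: subtract (-\tfrac{7}{64})·f_1 from -\tfrac{21}{64}y^{2} - \tfrac{23}{64}y + \tfrac{133}{64} → -\tfrac{65}{64}y + \tfrac{35}{32}
  leading term y: no divisor's leading term divides it; move -\tfrac{65}{64}y to the remainder.
  leading term 1: no divisor's leading term divides it; move \tfrac{35}{32} to the remainder.
  remainder -\tfrac{135}{64}x - \tfrac{65}{64}y + \tfrac{35}{32} ≠ 0; add h_3 = -\tfrac{135}{64}x - \tfrac{65}{64}y + \tfrac{35}{32} to the basis.

The other S-polynomials (S(f_1,h_3), S(f_2,h_3)) all reduce to 0 modulo the current basis, so we have a Gröbner basis.
Inter-reduce: drop elements whose leading term is divisible by another's, tail-reduce, and make monic.
Reduced Gröbner basis: {x + \tfrac{13}{27}y - \tfrac{14}{27}, y^{2} - 2y - 3}.

The lex basis is triangular: the last element involves only y. Solving y^{2} - 2y - 3 = 0 gives y ∈ {-1, 3}; substituting each value into the earlier elements determines the remaining variables.
  y = -1: the earlier basis element becomes x - 1 = 0, giving x = 1 — point (1, -1).
  y = 3: the earlier basis element becomes x + \tfrac{25}{27} = 0, giving x = -25/27 — point (-25/27, 3).
Each listed point satisfies every original equation (direct substitution).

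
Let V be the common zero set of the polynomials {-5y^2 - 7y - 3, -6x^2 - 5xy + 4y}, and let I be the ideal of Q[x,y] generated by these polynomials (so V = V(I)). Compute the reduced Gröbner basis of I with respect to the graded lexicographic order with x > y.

G = {x^2 + 5/6xy - 2/3y, y^2 + 7/5y + 3/5}

f_1 = -5y^2 - 7y - 3, LT = y^2.
f_2 = -6x^2 - 5xy + 4y, LT = x^2.

The S-polynomials (S(f_1,f_2)) all reduce to 0 modulo the current basis, so we have a Gröbner basis.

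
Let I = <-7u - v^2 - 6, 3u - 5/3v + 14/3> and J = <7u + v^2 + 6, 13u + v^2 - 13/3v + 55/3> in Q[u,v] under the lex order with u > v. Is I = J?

No, the ideals differ.

Since reduced Gröbner bases are canonical representatives of ideals under a given ordering, it suffices to compute and compare them.
Buchberger on the first generating set:
f_1 = -7u - v^2 - 6, LT = u.
f_2 = 3u - 5/3v + 14/3, LT = u.

S(f_1,f_2): lcm = u. S = 1/7v^2 + 5/9v - 44/63.
  leading term v^2: no divisor's leading term divides it; move 1/7v^2 to the remainder.
  leading term v: no divisor's leading term divides it; move 5/9v to the remainder.
  leading term 1: no divisor's leading term divides it; move -44/63 to the remainder.
  remainder 1/7v^2 + 5/9v - 44/63 ≠ 0; add g_3 = 1/7v^2 + 5/9v - 44/63 to the basis.

S(f_1,g_3): leading monomials are coprime, so the S-polynomial reduces to 0 (Buchberger's first criterion).
S(f_2,g_3): leading monomials are coprime, so the S-polynomial reduces to 0 (Buchberger's first criterion).
Every S-polynomial of the final basis reduces to 0, so we have a Gröbner basis.
Inter-reduce: drop elements whose leading term is divisible by another's, tail-reduce, and make monic.
Reduced Gröbner basis: {u - 5/9v + 14/9, v^2 + 35/9v - 44/9}.

Buchberger on the second generating set:
h_1 = 7u + v^2 + 6, LT = u.
h_2 = 13u + v^2 - 13/3v + 55/3, LT = u.

S(h_1,h_2): lcm = u. S = 6/91v^2 + 1/3v - 151/273.
  leading term v^2: no divisor's leading term divides it; move 6/91v^2 to the remainder.
  leading term v: no divisor's leading term divides it; move 1/3v to the remainder.
  leading term 1: no divisor's leading term divides it; move -151/273 to the remainder.
  remainder 6/91v^2 + 1/3v - 151/273 ≠ 0; add k_3 = 6/91v^2 + 1/3v - 151/273 to the basis.

S(h_1,k_3): leading monomials are coprime, so the S-polynomial reduces to 0 (Buchberger's first criterion).
S(h_2,k_3): leading monomials are coprime, so the S-polynomial reduces to 0 (Buchberger's first criterion).
Every S-polynomial of the final basis reduces to 0, so we have a Gröbner basis.
Inter-reduce: drop elements whose leading term is divisible by another's, tail-reduce, and make monic.
Reduced Gröbner basis: {u - 13/18v + 37/18, v^2 + 91/18v - 151/18}.

The bases are distinct; the ideals are different.
The same test decides containment: I ⊆ J iff every generator of I reduces to 0 modulo a Gröbner basis of J.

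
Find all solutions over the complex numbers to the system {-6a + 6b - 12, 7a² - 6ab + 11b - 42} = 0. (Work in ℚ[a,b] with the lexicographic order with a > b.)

{(-4, -2), (5, 7)}

Compute a lex Gröbner basis by Buchberger's algorithm.
f_1 = -6a + 6b - 12, LT = a.
f_2 = 7a² - 6ab + 11b - 42, LT = a².

S(f_1,f_2): lcm = a². S = -1/7ab + 2a - 11/7b + 6.
  reduce S modulo (f_1, f_2):
  remainder -1/7b² + 5/7b + 2 ≠ 0; add h_3 = -1/7b² + 5/7b + 2 to the basis.

The other S-polynomials (S(f_1,h_3), S(f_2,h_3)) all reduce to 0 modulo the current basis, so we have a Gröbner basis.
Inter-reduce: drop elements whose leading term is divisible by another's, tail-reduce, and make monic.
Reduced Gröbner basis: {a - b + 2, b² - 5b - 14}.

Elimination: the polynomial b² - 5b - 14 lies in the elimination ideal for b, so b ∈ {-2, 7}. For each such b, the remaining basis elements (now univariate) give the rest of the solution.
  b = -2: the earlier basis element becomes a + 4 = 0, giving a = -4 — point (-4, -2).
  b = 7: the earlier basis element becomes a - 5 = 0, giving a = 5 — point (5, 7).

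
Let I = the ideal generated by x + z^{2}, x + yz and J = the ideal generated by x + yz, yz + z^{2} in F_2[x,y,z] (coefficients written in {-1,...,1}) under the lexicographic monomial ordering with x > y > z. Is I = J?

Yes, the ideals are equal.

Two ideals are equal iff their reduced Gröbner bases coincide (the reduced basis is unique for a fixed ordering).
Buchberger on the first generating set:
f_1 = x + z^{2}, LT = x.
f_2 = x + yz, LT = x.

S(f_1,f_2): lcm = x. S = yz + z^{2}.
  leading term yz: no divisor's leading term divides it; move yz to the remainder.
  leading term z^{2}: no divisor's leading term divides it; move z^{2} to the remainder.
  remainder yz + z^{2} ≠ 0; add g_3 = yz + z^{2} to the basis.

The other S-polynomials (S(f_1,g_3), S(f_2,g_3)) all reduce to 0 modulo the current basis, so we have a Gröbner basis.
Inter-reduce: drop elements whose leading term is divisible by another's, tail-reduce, and make monic.
Reduced Gröbner basis: {x + z^{2}, yz + z^{2}}.

Buchberger on the second generating set:
h_1 = x + yz, LT = x.
h_2 = yz + z^{2}, LT = yz.

The S-polynomials (S(h_1,h_2)) all reduce to 0 modulo the current basis, so we have a Gröbner basis.
Inter-reduce: drop elements whose leading term is divisible by another's, tail-reduce, and make monic.
Reduced Gröbner basis: {x + z^{2}, yz + z^{2}}.

These coincide, so the ideals are equal.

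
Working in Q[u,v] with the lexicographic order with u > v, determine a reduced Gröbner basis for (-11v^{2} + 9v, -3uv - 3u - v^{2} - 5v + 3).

G = {u + \tfrac{97}{60}v - 1, v^{2} - \tfrac{9}{11}v}

f_1 = -11v^{2} + 9v, LT = v^{2}.
f_2 = -3uv - 3u - v^{2} - 5v + 3, LT = uv.

S(f_1,f_2): lcm = uv^{2}. S = -\tfrac{20}{11}uv - \tfrac{1}{3}v^{3} - \tfrac{5}{3}v^{2} + v.
  leading term uv: subtract (\tfrac{20}{33})·f_2 from -\tfrac{20}{11}uv - \tfrac{1}{3}v^{3} - \tfrac{5}{3}v^{2} + v → \tfrac{20}{11}u - \tfrac{1}{3}v^{3} - \tfrac{35}{33}v^{2} + \tfrac{133}{33}v - \tfrac{20}{11}
  leading term u: no divisor's leading term divides it; move \tfrac{20}{11}u to the remainder.
  leading term v^{3}: subtract (\tfrac{1}{33}v)·f_1 from -\tfrac{1}{3}v^{3} - \tfrac{35}{33}v^{2} + \tfrac{133}{33}v - \tfrac{20}{11} → -\tfrac{4}{3}v^{2} + \tfrac{133}{33}v - \tfrac{20}{11}
  leading term v^{2}: subtract (\tfrac{4}{33})·f_1 from -\tfrac{4}{3}v^{2} + \tfrac{133}{33}v - \tfrac{20}{11} → \tfrac{97}{33}v - \tfrac{20}{11}
  leading term v: no divisor's leading term divides it; move \tfrac{97}{33}v to the remainder.
  leading term 1: no divisor's leading term divides it; move -\tfrac{20}{11} to the remainder.
  remainder \tfrac{20}{11}u + \tfrac{97}{33}v - \tfrac{20}{11} ≠ 0; add g_3 = \tfrac{20}{11}u + \tfrac{97}{33}v - \tfrac{20}{11} to the basis.

The other S-polynomials (S(f_1,g_3), S(f_2,g_3)) all reduce to 0 modulo the current basis, so we have a Gröbner basis.
Inter-reduce: drop elements whose leading term is divisible by another's, tail-reduce, and make monic.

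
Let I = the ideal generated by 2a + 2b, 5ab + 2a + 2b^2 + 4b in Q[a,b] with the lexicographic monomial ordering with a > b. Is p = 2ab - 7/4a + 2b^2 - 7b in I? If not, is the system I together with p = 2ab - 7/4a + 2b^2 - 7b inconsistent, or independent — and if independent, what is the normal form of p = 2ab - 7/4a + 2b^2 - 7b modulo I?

2ab - 7/4a + 2b^2 - 7b is independent of I; its normal form modulo I is -21/4b.

First compute the reduced Gröbner basis of I by Buchberger's algorithm.
f_1 = 2a + 2b, LT = a.
f_2 = 5ab + 2a + 2b^2 + 4b, LT = ab.

S(f_1,f_2): lcm = ab. S = -2/5a + 3/5b^2 - 4/5b.
  leading term a: subtract (-1/5)·f_1 from -2/5a + 3/5b^2 - 4/5b → 3/5b^2 - 2/5b
  leading term b^2: no divisor's leading term divides it; move 3/5b^2 to the remainder.
  leading term b: no divisor's leading term divides it; move -2/5b to the remainder.
  remainder 3/5b^2 - 2/5b ≠ 0; add h_3 = 3/5b^2 - 2/5b to the basis.

The other S-polynomials (S(f_1,h_3), S(f_2,h_3)) all reduce to 0 modulo the current basis, so we have a Gröbner basis.
Inter-reduce: drop elements whose leading term is divisible by another's, tail-reduce, and make monic.
Reduced Gröbner basis: {a + b, b^2 - 2/3b}.
Label its elements g_1 = a + b, g_2 = b^2 - 2/3b.

Reduce p = 2ab - 7/4a + 2b^2 - 7b modulo G:
  leading term ab: subtract (2b)·g_1 from 2ab - 7/4a + 2b^2 - 7b → -7/4a - 7b
  leading term a: subtract (-7/4)·g_1 from -7/4a - 7b → -21/4b
  leading term b: no divisor's leading term divides it; move -21/4b to the remainder.
  normal form = -21/4b.
The normal form is nonzero, so p ∉ I. Since p minus its normal form lies in I, I + (p) = I + (r) where r = -21/4b; decide whether this ideal is the whole ring.
Run Buchberger on G together with r (pairs among the g_i already reduce to 0 since G is a Gröbner basis):
g_1 = a + b, LT = a.
g_2 = b^2 - 2/3b, LT = b^2.
r = -21/4b, LT = b.

The S-polynomials (S(g_1,g_2), S(g_1,r), S(g_2,r)) all reduce to 0 modulo the current basis, so we have a Gröbner basis.
Inter-reduce: drop elements whose leading term is divisible by another's, tail-reduce, and make monic.
Reduced Gröbner basis: {a, b}.
The reduced Gröbner basis of I + (p) is {a, b} ≠ {1}, a proper ideal, so the enlarged system stays consistent: p is independent of I, with normal form -21/4b.

Ideal membership is decidable via reduction modulo a Gröbner basis.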